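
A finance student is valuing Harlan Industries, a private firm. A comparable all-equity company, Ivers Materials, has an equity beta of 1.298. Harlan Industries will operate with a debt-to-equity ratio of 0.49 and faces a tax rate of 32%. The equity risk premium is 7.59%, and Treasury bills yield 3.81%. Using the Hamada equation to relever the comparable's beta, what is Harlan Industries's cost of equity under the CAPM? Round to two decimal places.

16.94%

β_L = β_U × [1 + (1 − t)(D/E)] = 1.298 × [1 + (1 − 0.32) × 0.49]
    = 1.298 × [1 + 0.68 × 0.49] = 1.298 × 1.3332 = 1.7305
E(R) = R_f + β_L × MRP = 3.81% + 1.7305 × 7.59% = 16.94%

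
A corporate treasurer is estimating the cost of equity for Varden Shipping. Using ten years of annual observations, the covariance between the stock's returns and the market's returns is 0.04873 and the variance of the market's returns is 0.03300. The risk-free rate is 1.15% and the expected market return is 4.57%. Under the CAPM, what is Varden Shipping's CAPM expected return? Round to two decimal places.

6.20%

β = Cov(R_i, R_m) / Var(R_m) = 0.04873 / 0.03300 = 1.4767
MRP = 4.57% − 1.15% = 3.42%
E(R) = R_f + β × MRP = 1.15% + 1.4767 × 3.42% = 6.20%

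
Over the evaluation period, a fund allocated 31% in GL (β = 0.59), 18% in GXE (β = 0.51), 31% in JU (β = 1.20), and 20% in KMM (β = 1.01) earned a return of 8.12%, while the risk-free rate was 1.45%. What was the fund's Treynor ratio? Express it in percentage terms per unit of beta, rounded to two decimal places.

7.86%

β_P = 0.31×0.59 + 0.18×0.51 + 0.31×1.20 + 0.20×1.01 = 0.8487
Treynor = (R_P − R_f) / β_P = (8.12% − 1.45%) / 0.8487 = 6.67% / 0.8487 = 7.86%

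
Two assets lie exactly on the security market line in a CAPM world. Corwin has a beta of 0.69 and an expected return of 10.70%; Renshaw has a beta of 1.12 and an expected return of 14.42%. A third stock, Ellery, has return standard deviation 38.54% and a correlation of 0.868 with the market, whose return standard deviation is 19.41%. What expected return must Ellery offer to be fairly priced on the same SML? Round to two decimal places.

MRP = (14.42% − 10.70%) / (1.12 − 0.69) = 8.6512%
R_f = 10.70% − 0.69 × 8.6512% = 4.7307%
β_Ellery = ρ·σ_i/σ_m = 0.868 × 38.54 / 19.41 = 1.7235
E(R_Ellery) = R_f + β × MRP = 4.7307% + 1.7235 × 8.6512% = 19.64%

19.64%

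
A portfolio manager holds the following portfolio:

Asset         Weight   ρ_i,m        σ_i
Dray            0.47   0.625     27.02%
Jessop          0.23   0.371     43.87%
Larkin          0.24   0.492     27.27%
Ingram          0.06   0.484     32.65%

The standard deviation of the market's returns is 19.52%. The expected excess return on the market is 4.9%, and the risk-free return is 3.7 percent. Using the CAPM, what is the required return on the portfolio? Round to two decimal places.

β_Dray = 0.625 × 27.02% / 19.52% = 0.8651
β_Jessop = 0.371 × 43.87% / 19.52% = 0.8338
β_Larkin = 0.492 × 27.27% / 19.52% = 0.6873
β_Ingram = 0.484 × 32.65% / 19.52% = 0.8096
β_P = Σ w_i β_i = 0.47×0.8651 + 0.23×0.8338 + 0.24×0.6873 + 0.06×0.8096 = 0.8119
E(R_P) = R_f + β_P × MRP = 3.7% + 0.8119 × 4.9% = 7.68%

7.68%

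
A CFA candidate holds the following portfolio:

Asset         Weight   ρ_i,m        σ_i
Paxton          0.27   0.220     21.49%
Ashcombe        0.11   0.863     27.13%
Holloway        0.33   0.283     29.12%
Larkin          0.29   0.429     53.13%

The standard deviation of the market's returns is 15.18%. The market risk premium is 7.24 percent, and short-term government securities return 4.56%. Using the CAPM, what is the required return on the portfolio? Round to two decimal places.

β_Paxton = 0.220 × 21.49% / 15.18% = 0.3114
β_Ashcombe = 0.863 × 27.13% / 15.18% = 1.5424
β_Holloway = 0.283 × 29.12% / 15.18% = 0.5429
β_Larkin = 0.429 × 53.13% / 15.18% = 1.5015
β_P = Σ w_i β_i = 0.27×0.3114 + 0.11×1.5424 + 0.33×0.5429 + 0.29×1.5015 = 0.8683
E(R_P) = R_f + β_P × MRP = 4.56% + 0.8683 × 7.24% = 10.85%

10.85%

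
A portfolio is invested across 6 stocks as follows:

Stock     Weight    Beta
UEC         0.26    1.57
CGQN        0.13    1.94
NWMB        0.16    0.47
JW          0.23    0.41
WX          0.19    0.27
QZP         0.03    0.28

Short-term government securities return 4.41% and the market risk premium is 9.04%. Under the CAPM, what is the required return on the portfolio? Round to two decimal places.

12.45%

β_P = Σ w_i β_i = 0.26×1.57 + 0.13×1.94 + 0.16×0.47 + 0.23×0.41 + 0.19×0.27 + 0.03×0.28 = 0.8896
E(R_P) = R_f + β_P × MRP = 4.41% + 0.8896 × 9.04% = 12.45%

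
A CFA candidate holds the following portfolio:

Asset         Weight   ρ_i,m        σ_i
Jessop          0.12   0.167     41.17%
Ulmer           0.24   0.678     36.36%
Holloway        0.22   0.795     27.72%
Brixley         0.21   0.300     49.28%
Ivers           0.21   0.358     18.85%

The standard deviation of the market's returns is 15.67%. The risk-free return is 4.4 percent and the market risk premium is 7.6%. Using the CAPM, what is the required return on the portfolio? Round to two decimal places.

β_Jessop = 0.167 × 41.17% / 15.67% = 0.4388
β_Ulmer = 0.678 × 36.36% / 15.67% = 1.5732
β_Holloway = 0.795 × 27.72% / 15.67% = 1.4063
β_Brixley = 0.300 × 49.28% / 15.67% = 0.9435
β_Ivers = 0.358 × 18.85% / 15.67% = 0.4307
β_P = Σ w_i β_i = 0.12×0.4388 + 0.24×1.5732 + 0.22×1.4063 + 0.21×0.9435 + 0.21×0.4307 = 1.0282
E(R_P) = R_f + β_P × MRP = 4.4% + 1.0282 × 7.6% = 12.21%

12.21%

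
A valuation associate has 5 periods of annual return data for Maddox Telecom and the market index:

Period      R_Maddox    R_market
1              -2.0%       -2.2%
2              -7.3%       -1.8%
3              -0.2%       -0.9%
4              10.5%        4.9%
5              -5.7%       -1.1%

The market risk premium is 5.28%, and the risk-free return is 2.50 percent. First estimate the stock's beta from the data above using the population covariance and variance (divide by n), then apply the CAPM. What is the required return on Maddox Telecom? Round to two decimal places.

14.10%

Mean R_i = (-2.0 − 7.3 − 0.2 + 10.5 − 5.7) / 5 = -0.9400%
Mean R_m = (-2.2 − 1.8 − 0.9 + 4.9 − 1.1) / 5 = -0.2200%
Σ(R_i − R̄_i)(R_m − R̄_m) = 74.4060  ⇒  Cov = 74.4060 / 5 = 14.8812
Σ(R_m − R̄_m)² = 33.8680  ⇒  Var(R_m) = 33.8680 / 5 = 6.7736
β = Cov / Var(R_m) = 14.8812 / 6.7736 = 2.1969
E(R) = R_f + β × MRP = 2.50% + 2.1969 × 5.28% = 14.10%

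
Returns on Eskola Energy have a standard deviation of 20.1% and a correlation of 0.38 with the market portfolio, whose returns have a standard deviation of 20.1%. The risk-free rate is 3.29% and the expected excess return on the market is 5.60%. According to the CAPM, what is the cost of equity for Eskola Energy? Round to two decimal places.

β = ρ × σ_i / σ_m = 0.38 × 20.1% / 20.1% = 0.3800
E(R) = 3.29% + 0.3800 × 5.60% = 5.42%

5.42%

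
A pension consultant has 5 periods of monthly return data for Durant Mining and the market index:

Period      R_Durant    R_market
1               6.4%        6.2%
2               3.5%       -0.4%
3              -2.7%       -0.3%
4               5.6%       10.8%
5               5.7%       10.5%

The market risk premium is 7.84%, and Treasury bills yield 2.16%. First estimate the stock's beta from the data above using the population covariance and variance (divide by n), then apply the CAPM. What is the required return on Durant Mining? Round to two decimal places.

Mean R_i = (6.4 + 3.5 − 2.7 + 5.6 + 5.7) / 5 = 3.7000%
Mean R_m = (6.2 − 0.4 − 0.3 + 10.8 + 10.5) / 5 = 5.3600%
Σ(R_i − R̄_i)(R_m − R̄_m) = 60.2600  ⇒  Cov = 60.2600 / 5 = 12.0520
Σ(R_m − R̄_m)² = 121.9320  ⇒  Var(R_m) = 121.9320 / 5 = 24.3864
β = Cov / Var(R_m) = 12.0520 / 24.3864 = 0.4942
E(R) = R_f + β × MRP = 2.16% + 0.4942 × 7.84% = 6.03%

6.03%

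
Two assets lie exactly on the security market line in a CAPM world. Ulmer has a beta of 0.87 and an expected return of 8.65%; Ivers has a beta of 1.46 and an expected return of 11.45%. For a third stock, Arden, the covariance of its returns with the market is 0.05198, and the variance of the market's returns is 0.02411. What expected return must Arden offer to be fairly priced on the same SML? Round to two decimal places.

14.75%

MRP = (11.45% − 8.65%) / (1.46 − 0.87) = 4.7458%
R_f = 8.65% − 0.87 × 4.7458% = 4.5212%
β_Arden = Cov / Var(R_m) = 0.05198 / 0.02411 = 2.1560
E(R_Arden) = R_f + β × MRP = 4.5212% + 2.1560 × 4.7458% = 14.75%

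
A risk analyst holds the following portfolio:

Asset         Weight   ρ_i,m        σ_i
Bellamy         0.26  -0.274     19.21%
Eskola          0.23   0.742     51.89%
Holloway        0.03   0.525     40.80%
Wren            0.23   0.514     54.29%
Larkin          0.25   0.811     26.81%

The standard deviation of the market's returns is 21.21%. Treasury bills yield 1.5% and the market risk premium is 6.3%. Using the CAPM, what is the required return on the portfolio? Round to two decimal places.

7.44%

β_Bellamy = -0.274 × 19.21% / 21.21% = -0.2482
β_Eskola = 0.742 × 51.89% / 21.21% = 1.8153
β_Holloway = 0.525 × 40.80% / 21.21% = 1.0099
β_Wren = 0.514 × 54.29% / 21.21% = 1.3157
β_Larkin = 0.811 × 26.81% / 21.21% = 1.0251
β_P = Σ w_i β_i = 0.26×-0.2482 + 0.23×1.8153 + 0.03×1.0099 + 0.23×1.3157 + 0.25×1.0251 = 0.9422
E(R_P) = R_f + β_P × MRP = 1.5% + 0.9422 × 6.3% = 7.44%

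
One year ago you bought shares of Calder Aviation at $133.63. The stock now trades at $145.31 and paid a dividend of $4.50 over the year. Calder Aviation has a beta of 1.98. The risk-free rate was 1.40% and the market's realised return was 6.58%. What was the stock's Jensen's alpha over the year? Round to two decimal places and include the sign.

+0.45%

Realised HPR = (P1 + D1 − P0) / P0 = (145.31 + 4.50 − 133.63) / 133.63 = 16.18 / 133.63 = 12.1081%
MRP = 6.58% − 1.40% = 5.18%
CAPM required = R_f + β·MRP = 1.40% + 1.98 × 5.18% = 11.6564%
α = realised − required = 12.1081% − 11.6564% = +0.45%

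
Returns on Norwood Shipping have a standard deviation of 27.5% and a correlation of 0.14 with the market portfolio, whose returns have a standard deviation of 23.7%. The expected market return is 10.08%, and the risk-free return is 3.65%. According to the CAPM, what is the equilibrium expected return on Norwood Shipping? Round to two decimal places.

4.69%

β = ρ × σ_i / σ_m = 0.14 × 27.5% / 23.7% = 0.1624
MRP = 10.08% − 3.65% = 6.43%
E(R) = 3.65% + 0.1624 × 6.43% = 4.69%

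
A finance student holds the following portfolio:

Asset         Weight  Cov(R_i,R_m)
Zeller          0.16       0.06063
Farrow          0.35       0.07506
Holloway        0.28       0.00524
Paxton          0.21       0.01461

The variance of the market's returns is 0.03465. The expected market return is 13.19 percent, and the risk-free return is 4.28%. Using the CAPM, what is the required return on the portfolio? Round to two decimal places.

14.70%

β_Zeller = 0.06063 / 0.03465 = 1.7498
β_Farrow = 0.07506 / 0.03465 = 2.1662
β_Holloway = 0.00524 / 0.03465 = 0.1512
β_Paxton = 0.01461 / 0.03465 = 0.4216
β_P = Σ w_i β_i = 0.16×1.7498 + 0.35×2.1662 + 0.28×0.1512 + 0.21×0.4216 = 1.1690
MRP = 13.19% − 4.28% = 8.91%
E(R_P) = R_f + β_P × MRP = 4.28% + 1.1690 × 8.91% = 14.70%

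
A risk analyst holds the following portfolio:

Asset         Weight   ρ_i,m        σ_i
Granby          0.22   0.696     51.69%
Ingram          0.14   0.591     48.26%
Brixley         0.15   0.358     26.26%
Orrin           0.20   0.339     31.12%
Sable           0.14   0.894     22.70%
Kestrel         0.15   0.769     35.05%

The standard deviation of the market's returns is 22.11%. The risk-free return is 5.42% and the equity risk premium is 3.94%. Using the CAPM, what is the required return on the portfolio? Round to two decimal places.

9.40%

β_Granby = 0.696 × 51.69% / 22.11% = 1.6271
β_Ingram = 0.591 × 48.26% / 22.11% = 1.2900
β_Brixley = 0.358 × 26.26% / 22.11% = 0.4252
β_Orrin = 0.339 × 31.12% / 22.11% = 0.4771
β_Sable = 0.894 × 22.70% / 22.11% = 0.9179
β_Kestrel = 0.769 × 35.05% / 22.11% = 1.2191
β_P = Σ w_i β_i = 0.22×1.6271 + 0.14×1.2900 + 0.15×0.4252 + 0.20×0.4771 + 0.14×0.9179 + 0.15×1.2191 = 1.0091
E(R_P) = R_f + β_P × MRP = 5.42% + 1.0091 × 3.94% = 9.40%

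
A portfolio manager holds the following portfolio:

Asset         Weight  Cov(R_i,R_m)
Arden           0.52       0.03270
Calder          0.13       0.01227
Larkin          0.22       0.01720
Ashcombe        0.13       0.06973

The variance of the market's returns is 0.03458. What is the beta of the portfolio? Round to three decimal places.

β_Arden = 0.03270 / 0.03458 = 0.9456
β_Calder = 0.01227 / 0.03458 = 0.3548
β_Larkin = 0.01720 / 0.03458 = 0.4974
β_Ashcombe = 0.06973 / 0.03458 = 2.0165
β_P = Σ w_i β_i = 0.52×0.9456 + 0.13×0.3548 + 0.22×0.4974 + 0.13×2.0165 = 0.9094

0.909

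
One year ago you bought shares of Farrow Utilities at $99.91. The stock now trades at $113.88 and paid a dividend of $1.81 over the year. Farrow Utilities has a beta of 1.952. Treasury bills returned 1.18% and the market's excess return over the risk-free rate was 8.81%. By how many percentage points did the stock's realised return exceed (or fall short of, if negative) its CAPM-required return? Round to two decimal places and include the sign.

Realised HPR = (P1 + D1 − P0) / P0 = (113.88 + 1.81 − 99.91) / 99.91 = 15.78 / 99.91 = 15.7942%
CAPM required = R_f + β·MRP = 1.18% + 1.952 × 8.81% = 18.37712%
α = realised − required = 15.7942% − 18.37712% = -2.58%

-2.58%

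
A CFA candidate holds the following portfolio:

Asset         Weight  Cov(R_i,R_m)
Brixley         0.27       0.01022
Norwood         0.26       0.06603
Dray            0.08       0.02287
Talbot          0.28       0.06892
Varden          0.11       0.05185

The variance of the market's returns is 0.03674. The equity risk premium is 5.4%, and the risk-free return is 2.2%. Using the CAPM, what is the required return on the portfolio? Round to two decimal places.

9.07%

β_Brixley = 0.01022 / 0.03674 = 0.2782
β_Norwood = 0.06603 / 0.03674 = 1.7972
β_Dray = 0.02287 / 0.03674 = 0.6225
β_Talbot = 0.06892 / 0.03674 = 1.8759
β_Varden = 0.05185 / 0.03674 = 1.4113
β_P = Σ w_i β_i = 0.27×0.2782 + 0.26×1.7972 + 0.08×0.6225 + 0.28×1.8759 + 0.11×1.4113 = 1.2727
E(R_P) = R_f + β_P × MRP = 2.2% + 1.2727 × 5.4% = 9.07%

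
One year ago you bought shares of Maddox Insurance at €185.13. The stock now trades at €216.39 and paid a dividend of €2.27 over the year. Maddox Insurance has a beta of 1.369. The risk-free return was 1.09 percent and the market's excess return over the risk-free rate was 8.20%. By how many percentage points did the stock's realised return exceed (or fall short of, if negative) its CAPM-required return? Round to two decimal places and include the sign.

+5.80%

Realised HPR = (P1 + D1 − P0) / P0 = (216.39 + 2.27 − 185.13) / 185.13 = 33.53 / 185.13 = 18.1116%
CAPM required = R_f + β·MRP = 1.09% + 1.369 × 8.20% = 12.31580%
α = realised − required = 18.1116% − 12.31580% = +5.80%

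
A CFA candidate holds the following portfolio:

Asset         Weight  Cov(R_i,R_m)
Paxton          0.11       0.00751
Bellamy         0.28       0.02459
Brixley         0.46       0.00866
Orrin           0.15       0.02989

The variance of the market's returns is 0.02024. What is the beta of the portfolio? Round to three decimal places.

β_Paxton = 0.00751 / 0.02024 = 0.3710
β_Bellamy = 0.02459 / 0.02024 = 1.2149
β_Brixley = 0.00866 / 0.02024 = 0.4279
β_Orrin = 0.02989 / 0.02024 = 1.4768
β_P = Σ w_i β_i = 0.11×0.3710 + 0.28×1.2149 + 0.46×0.4279 + 0.15×1.4768 = 0.7993

0.799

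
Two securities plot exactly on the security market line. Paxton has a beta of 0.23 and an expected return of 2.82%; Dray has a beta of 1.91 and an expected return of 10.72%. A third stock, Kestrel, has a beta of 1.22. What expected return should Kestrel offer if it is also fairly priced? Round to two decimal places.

7.48%

MRP (SML slope) = (10.72% − 2.82%) / (1.91 − 0.23) = 7.90% / 1.68 = 4.7024%
R_f (intercept) = 2.82% − 0.23 × 4.7024% = 1.7384%
E(R_Kestrel) = R_f + β × MRP = 1.7384% + 1.22 × 4.7024% = 7.48%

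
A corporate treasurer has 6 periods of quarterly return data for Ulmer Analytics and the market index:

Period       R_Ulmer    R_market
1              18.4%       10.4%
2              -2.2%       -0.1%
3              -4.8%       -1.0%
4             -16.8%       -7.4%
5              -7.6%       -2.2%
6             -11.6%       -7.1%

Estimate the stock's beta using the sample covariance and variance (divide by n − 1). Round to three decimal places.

Mean R_i = (18.4 − 2.2 − 4.8 − 16.8 − 7.6 − 11.6) / 6 = -4.1000%
Mean R_m = (10.4 − 0.1 − 1.0 − 7.4 − 2.2 − 7.1) / 6 = -1.2333%
Σ(R_i − R̄_i)(R_m − R̄_m) = 389.4400  ⇒  Cov = 389.4400 / 5 = 77.8880
Σ(R_m − R̄_m)² = 210.0533  ⇒  Var(R_m) = 210.0533 / 5 = 42.0107
β = Cov / Var(R_m) = 77.8880 / 42.0107 = 1.8540

1.854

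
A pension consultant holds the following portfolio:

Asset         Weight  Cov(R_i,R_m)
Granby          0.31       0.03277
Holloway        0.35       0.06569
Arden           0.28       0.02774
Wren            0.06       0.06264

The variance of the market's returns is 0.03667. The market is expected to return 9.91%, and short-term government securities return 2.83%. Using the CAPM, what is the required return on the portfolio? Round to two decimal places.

β_Granby = 0.03277 / 0.03667 = 0.8936
β_Holloway = 0.06569 / 0.03667 = 1.7914
β_Arden = 0.02774 / 0.03667 = 0.7565
β_Wren = 0.06264 / 0.03667 = 1.7082
β_P = Σ w_i β_i = 0.31×0.8936 + 0.35×1.7914 + 0.28×0.7565 + 0.06×1.7082 = 1.2183
MRP = 9.91% − 2.83% = 7.08%
E(R_P) = R_f + β_P × MRP = 2.83% + 1.2183 × 7.08% = 11.46%

11.46%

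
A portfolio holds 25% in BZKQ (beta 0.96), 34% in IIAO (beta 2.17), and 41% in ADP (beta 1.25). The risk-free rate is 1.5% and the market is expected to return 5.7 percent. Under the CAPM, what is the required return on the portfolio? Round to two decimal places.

7.76%

β_P = Σ w_i β_i = 0.25×0.96 + 0.34×2.17 + 0.41×1.25 = 1.4903
MRP = 5.7% − 1.5% = 4.20%
E(R_P) = R_f + β_P × MRP = 1.5% + 1.4903 × 4.2% = 7.76%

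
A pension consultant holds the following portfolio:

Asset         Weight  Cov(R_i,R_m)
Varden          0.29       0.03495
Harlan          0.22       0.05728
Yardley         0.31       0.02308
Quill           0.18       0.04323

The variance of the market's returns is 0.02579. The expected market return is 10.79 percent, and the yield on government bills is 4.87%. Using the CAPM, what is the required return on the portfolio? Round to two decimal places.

β_Varden = 0.03495 / 0.02579 = 1.3552
β_Harlan = 0.05728 / 0.02579 = 2.2210
β_Yardley = 0.02308 / 0.02579 = 0.8949
β_Quill = 0.04323 / 0.02579 = 1.6762
β_P = Σ w_i β_i = 0.29×1.3552 + 0.22×2.2210 + 0.31×0.8949 + 0.18×1.6762 = 1.4608
MRP = 10.79% − 4.87% = 5.92%
E(R_P) = R_f + β_P × MRP = 4.87% + 1.4608 × 5.92% = 13.52%

13.52%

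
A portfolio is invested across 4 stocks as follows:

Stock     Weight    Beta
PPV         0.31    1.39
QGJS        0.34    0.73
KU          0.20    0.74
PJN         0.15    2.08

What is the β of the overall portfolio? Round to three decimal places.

1.139

β_P = Σ w_i β_i = 0.31×1.39 + 0.34×0.73 + 0.20×0.74 + 0.15×2.08 = 1.1391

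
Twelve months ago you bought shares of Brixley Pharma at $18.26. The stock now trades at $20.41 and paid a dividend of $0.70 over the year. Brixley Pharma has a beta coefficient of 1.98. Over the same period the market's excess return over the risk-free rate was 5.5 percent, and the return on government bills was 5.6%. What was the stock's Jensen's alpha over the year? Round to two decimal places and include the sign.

Realised HPR = (P1 + D1 − P0) / P0 = (20.41 + 0.70 − 18.26) / 18.26 = 2.85 / 18.26 = 15.6079%
CAPM required = R_f + β·MRP = 5.6% + 1.98 × 5.5% = 16.4900%
α = realised − required = 15.6079% − 16.4900% = -0.88%

-0.88%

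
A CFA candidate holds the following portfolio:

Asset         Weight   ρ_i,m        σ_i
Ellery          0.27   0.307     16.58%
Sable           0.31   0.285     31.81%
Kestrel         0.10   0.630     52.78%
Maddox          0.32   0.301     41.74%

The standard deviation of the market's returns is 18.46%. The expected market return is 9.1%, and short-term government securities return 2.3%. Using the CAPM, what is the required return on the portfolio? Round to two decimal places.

β_Ellery = 0.307 × 16.58% / 18.46% = 0.2757
β_Sable = 0.285 × 31.81% / 18.46% = 0.4911
β_Kestrel = 0.630 × 52.78% / 18.46% = 1.8013
β_Maddox = 0.301 × 41.74% / 18.46% = 0.6806
β_P = Σ w_i β_i = 0.27×0.2757 + 0.31×0.4911 + 0.10×1.8013 + 0.32×0.6806 = 0.6246
MRP = 9.1% − 2.3% = 6.80%
E(R_P) = R_f + β_P × MRP = 2.3% + 0.6246 × 6.8% = 6.55%

6.55%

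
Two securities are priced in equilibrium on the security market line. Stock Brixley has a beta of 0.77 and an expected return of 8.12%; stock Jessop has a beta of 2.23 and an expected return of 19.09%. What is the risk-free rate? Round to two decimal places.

Both satisfy E(R) = R_f + β·MRP, so the slope of the SML is
MRP = (19.09% − 8.12%) / (2.23 − 0.77) = 10.97% / 1.46 = 7.5137%
R_f = E(R_Brixley) − β_Brixley·MRP = 8.12% − 0.77 × 7.5137% = 2.3345%

2.33%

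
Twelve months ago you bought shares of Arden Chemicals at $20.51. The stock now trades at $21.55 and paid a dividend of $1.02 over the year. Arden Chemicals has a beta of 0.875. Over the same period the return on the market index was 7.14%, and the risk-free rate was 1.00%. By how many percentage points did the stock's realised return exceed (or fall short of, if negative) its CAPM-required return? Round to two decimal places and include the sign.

Realised HPR = (P1 + D1 − P0) / P0 = (21.55 + 1.02 − 20.51) / 20.51 = 2.06 / 20.51 = 10.0439%
MRP = 7.14% − 1.00% = 6.14%
CAPM required = R_f + β·MRP = 1.00% + 0.875 × 6.14% = 6.37250%
α = realised − required = 10.0439% − 6.37250% = +3.67%

+3.67%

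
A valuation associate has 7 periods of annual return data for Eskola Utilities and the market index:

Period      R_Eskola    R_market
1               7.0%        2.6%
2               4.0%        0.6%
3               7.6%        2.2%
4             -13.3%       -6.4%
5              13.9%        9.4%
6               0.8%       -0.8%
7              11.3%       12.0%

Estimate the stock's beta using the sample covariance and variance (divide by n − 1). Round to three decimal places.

Mean R_i = (7.0 + 4.0 + 7.6 − 13.3 + 13.9 + 0.8 + 11.3) / 7 = 4.4714%
Mean R_m = (2.6 + 0.6 + 2.2 − 6.4 + 9.4 − 0.8 + 12.0) / 7 = 2.8000%
Σ(R_i − R̄_i)(R_m − R̄_m) = 300.4200  ⇒  Cov = 300.4200 / 6 = 50.0700
Σ(R_m − R̄_m)² = 231.0400  ⇒  Var(R_m) = 231.0400 / 6 = 38.5067
β = Cov / Var(R_m) = 50.0700 / 38.5067 = 1.3003

1.300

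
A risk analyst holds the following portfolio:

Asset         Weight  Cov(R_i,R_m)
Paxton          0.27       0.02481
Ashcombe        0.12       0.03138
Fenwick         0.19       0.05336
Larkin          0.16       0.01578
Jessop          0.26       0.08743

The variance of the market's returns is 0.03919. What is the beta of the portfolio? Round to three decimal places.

1.170

β_Paxton = 0.02481 / 0.03919 = 0.6331
β_Ashcombe = 0.03138 / 0.03919 = 0.8007
β_Fenwick = 0.05336 / 0.03919 = 1.3616
β_Larkin = 0.01578 / 0.03919 = 0.4027
β_Jessop = 0.08743 / 0.03919 = 2.2309
β_P = Σ w_i β_i = 0.27×0.6331 + 0.12×0.8007 + 0.19×1.3616 + 0.16×0.4027 + 0.26×2.2309 = 1.1702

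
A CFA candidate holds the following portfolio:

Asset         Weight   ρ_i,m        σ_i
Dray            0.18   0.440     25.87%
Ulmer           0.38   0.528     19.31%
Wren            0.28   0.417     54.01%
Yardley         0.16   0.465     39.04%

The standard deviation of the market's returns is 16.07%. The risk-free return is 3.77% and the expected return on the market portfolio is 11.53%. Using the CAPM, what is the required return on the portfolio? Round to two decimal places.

β_Dray = 0.440 × 25.87% / 16.07% = 0.7083
β_Ulmer = 0.528 × 19.31% / 16.07% = 0.6345
β_Wren = 0.417 × 54.01% / 16.07% = 1.4015
β_Yardley = 0.465 × 39.04% / 16.07% = 1.1297
β_P = Σ w_i β_i = 0.18×0.7083 + 0.38×0.6345 + 0.28×1.4015 + 0.16×1.1297 = 0.9418
MRP = 11.53% − 3.77% = 7.76%
E(R_P) = R_f + β_P × MRP = 3.77% + 0.9418 × 7.76% = 11.08%

11.08%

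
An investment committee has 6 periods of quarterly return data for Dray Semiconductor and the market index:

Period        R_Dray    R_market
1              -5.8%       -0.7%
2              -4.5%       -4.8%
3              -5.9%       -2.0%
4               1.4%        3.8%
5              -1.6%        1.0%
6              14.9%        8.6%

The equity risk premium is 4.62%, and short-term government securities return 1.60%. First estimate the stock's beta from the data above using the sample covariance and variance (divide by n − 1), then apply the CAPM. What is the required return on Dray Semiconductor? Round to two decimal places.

Mean R_i = (-5.8 − 4.5 − 5.9 + 1.4 − 1.6 + 14.9) / 6 = -0.2500%
Mean R_m = (-0.7 − 4.8 − 2.0 + 3.8 + 1.0 + 8.6) / 6 = 0.9833%
Σ(R_i − R̄_i)(R_m − R̄_m) = 170.7950  ⇒  Cov = 170.7950 / 5 = 34.1590
Σ(R_m − R̄_m)² = 111.1283  ⇒  Var(R_m) = 111.1283 / 5 = 22.2257
β = Cov / Var(R_m) = 34.1590 / 22.2257 = 1.5369
E(R) = R_f + β × MRP = 1.60% + 1.5369 × 4.62% = 8.70%

8.70%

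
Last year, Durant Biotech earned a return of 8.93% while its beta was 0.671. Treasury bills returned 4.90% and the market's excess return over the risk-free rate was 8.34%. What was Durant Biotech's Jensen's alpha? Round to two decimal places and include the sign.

-1.57%

CAPM benchmark = R_f + β(R_m − R_f) = 4.90% + 0.671 × 8.34% = 10.49614%
α = actual − benchmark = 8.93% − 10.49614% = -1.57%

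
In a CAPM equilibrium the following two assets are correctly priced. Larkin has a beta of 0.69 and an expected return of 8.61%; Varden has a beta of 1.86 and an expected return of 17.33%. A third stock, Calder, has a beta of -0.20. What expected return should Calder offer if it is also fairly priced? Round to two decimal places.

1.98%

MRP (SML slope) = (17.33% − 8.61%) / (1.86 − 0.69) = 8.72% / 1.17 = 7.4530%
R_f (intercept) = 8.61% − 0.69 × 7.4530% = 3.4674%
E(R_Calder) = R_f + β × MRP = 3.4674% + -0.20 × 7.4530% = 1.98%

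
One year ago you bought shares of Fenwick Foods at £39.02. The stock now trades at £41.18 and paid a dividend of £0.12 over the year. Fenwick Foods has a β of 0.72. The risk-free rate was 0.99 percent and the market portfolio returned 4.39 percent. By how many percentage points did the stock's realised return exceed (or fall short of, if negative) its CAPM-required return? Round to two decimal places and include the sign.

Realised HPR = (P1 + D1 − P0) / P0 = (41.18 + 0.12 − 39.02) / 39.02 = 2.28 / 39.02 = 5.8432%
MRP = 4.39% − 0.99% = 3.40%
CAPM required = R_f + β·MRP = 0.99% + 0.72 × 3.40% = 3.4380%
α = realised − required = 5.8432% − 3.4380% = +2.41%

+2.41%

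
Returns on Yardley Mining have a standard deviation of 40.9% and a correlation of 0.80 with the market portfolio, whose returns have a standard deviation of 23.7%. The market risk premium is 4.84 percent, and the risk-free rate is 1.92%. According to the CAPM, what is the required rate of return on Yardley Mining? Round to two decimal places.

8.60%

β = ρ × σ_i / σ_m = 0.80 × 40.9% / 23.7% = 1.3806
E(R) = 1.92% + 1.3806 × 4.84% = 8.60%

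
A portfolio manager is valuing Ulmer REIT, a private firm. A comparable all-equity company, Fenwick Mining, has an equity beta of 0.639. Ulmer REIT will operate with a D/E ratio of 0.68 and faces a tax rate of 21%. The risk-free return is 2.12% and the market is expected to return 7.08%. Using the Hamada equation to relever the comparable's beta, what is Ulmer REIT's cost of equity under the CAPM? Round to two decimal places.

6.99%

β_L = β_U × [1 + (1 − t)(D/E)] = 0.639 × [1 + (1 − 0.21) × 0.68]
    = 0.639 × [1 + 0.79 × 0.68] = 0.639 × 1.5372 = 0.9823
MRP = 7.08% − 2.12% = 4.96%
E(R) = R_f + β_L × MRP = 2.12% + 0.9823 × 4.96% = 6.99%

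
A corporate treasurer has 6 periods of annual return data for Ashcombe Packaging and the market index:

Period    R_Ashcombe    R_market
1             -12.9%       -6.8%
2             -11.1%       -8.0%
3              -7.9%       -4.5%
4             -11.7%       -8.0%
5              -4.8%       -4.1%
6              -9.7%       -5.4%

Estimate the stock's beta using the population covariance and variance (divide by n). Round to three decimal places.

Mean R_i = (-12.9 − 11.1 − 7.9 − 11.7 − 4.8 − 9.7) / 6 = -9.6833%
Mean R_m = (-6.8 − 8.0 − 4.5 − 8.0 − 4.1 − 5.4) / 6 = -6.1333%
Σ(R_i − R̄_i)(R_m − R̄_m) = 21.3833  ⇒  Cov = 21.3833 / 6 = 3.5639
Σ(R_m − R̄_m)² = 14.7533  ⇒  Var(R_m) = 14.7533 / 6 = 2.4589
β = Cov / Var(R_m) = 3.5639 / 2.4589 = 1.4494

1.449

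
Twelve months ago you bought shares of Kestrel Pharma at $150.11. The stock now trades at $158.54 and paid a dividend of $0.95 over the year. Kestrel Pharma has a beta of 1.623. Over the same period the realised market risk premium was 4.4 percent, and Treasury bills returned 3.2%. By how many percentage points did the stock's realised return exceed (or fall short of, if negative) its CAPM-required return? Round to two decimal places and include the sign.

Realised HPR = (P1 + D1 − P0) / P0 = (158.54 + 0.95 − 150.11) / 150.11 = 9.38 / 150.11 = 6.2488%
CAPM required = R_f + β·MRP = 3.2% + 1.623 × 4.4% = 10.3412%
α = realised − required = 6.2488% − 10.3412% = -4.09%

-4.09%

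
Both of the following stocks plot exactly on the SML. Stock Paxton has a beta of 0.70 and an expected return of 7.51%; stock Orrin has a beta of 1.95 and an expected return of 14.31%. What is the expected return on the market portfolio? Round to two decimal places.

9.14%

Both satisfy E(R) = R_f + β·MRP, so the slope of the SML is
MRP = (14.31% − 7.51%) / (1.95 − 0.70) = 6.80% / 1.25 = 5.4400%
R_f = E(R_Paxton) − β_Paxton·MRP = 7.51% − 0.70 × 5.4400% = 3.7020%
E(R_m) = R_f + MRP = 3.7020% + 5.4400% = 9.14%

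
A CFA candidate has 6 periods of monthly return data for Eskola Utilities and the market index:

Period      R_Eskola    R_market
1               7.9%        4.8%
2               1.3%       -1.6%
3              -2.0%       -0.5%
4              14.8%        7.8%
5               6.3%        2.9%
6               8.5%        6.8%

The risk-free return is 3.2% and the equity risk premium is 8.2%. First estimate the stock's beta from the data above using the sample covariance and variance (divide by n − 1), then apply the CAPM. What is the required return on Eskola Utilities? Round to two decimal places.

14.88%

Mean R_i = (7.9 + 1.3 − 2.0 + 14.8 + 6.3 + 8.5) / 6 = 6.1333%
Mean R_m = (4.8 − 1.6 − 0.5 + 7.8 + 2.9 + 6.8) / 6 = 3.3667%
Σ(R_i − R̄_i)(R_m − R̄_m) = 104.4567  ⇒  Cov = 104.4567 / 5 = 20.8913
Σ(R_m − R̄_m)² = 73.3333  ⇒  Var(R_m) = 73.3333 / 5 = 14.6667
β = Cov / Var(R_m) = 20.8913 / 14.6667 = 1.4244
E(R) = R_f + β × MRP = 3.2% + 1.4244 × 8.2% = 14.88%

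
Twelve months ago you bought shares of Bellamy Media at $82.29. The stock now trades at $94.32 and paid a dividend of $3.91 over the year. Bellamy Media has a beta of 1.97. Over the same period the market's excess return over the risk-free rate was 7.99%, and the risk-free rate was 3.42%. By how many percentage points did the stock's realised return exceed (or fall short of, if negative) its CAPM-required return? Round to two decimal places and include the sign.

+0.21%

Realised HPR = (P1 + D1 − P0) / P0 = (94.32 + 3.91 − 82.29) / 82.29 = 15.94 / 82.29 = 19.3705%
CAPM required = R_f + β·MRP = 3.42% + 1.97 × 7.99% = 19.1603%
α = realised − required = 19.3705% − 19.1603% = +0.21%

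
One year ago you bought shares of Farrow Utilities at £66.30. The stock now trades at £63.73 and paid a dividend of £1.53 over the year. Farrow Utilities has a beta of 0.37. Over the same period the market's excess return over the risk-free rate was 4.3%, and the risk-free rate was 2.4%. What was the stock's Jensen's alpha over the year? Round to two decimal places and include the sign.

Realised HPR = (P1 + D1 − P0) / P0 = (63.73 + 1.53 − 66.30) / 66.30 = -1.04 / 66.30 = -1.5686%
CAPM required = R_f + β·MRP = 2.4% + 0.37 × 4.3% = 3.9910%
α = realised − required = -1.5686% − 3.9910% = -5.56%

-5.56%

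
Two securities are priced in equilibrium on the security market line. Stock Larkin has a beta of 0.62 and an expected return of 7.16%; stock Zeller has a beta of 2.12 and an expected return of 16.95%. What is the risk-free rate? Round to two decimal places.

Both satisfy E(R) = R_f + β·MRP, so the slope of the SML is
MRP = (16.95% − 7.16%) / (2.12 − 0.62) = 9.79% / 1.50 = 6.5267%
R_f = E(R_Larkin) − β_Larkin·MRP = 7.16% − 0.62 × 6.5267% = 3.1134%

3.11%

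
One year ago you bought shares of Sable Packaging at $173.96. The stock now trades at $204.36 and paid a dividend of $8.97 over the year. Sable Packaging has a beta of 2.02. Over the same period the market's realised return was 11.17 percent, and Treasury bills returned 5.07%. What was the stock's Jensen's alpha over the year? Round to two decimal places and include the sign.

Realised HPR = (P1 + D1 − P0) / P0 = (204.36 + 8.97 − 173.96) / 173.96 = 39.37 / 173.96 = 22.6316%
MRP = 11.17% − 5.07% = 6.10%
CAPM required = R_f + β·MRP = 5.07% + 2.02 × 6.10% = 17.3920%
α = realised − required = 22.6316% − 17.3920% = +5.24%

+5.24%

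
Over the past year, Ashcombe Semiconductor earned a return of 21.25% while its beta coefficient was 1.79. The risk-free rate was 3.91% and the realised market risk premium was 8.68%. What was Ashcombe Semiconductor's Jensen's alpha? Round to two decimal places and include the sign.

CAPM benchmark = R_f + β(R_m − R_f) = 3.91% + 1.79 × 8.68% = 19.4472%
α = actual − benchmark = 21.25% − 19.4472% = +1.80%

+1.80%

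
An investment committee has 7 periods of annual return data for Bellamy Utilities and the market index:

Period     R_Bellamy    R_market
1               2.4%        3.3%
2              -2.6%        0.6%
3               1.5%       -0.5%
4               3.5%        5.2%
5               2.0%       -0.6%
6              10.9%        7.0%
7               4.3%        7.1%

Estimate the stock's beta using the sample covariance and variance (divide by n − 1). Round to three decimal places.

Mean R_i = (2.4 − 2.6 + 1.5 + 3.5 + 2.0 + 10.9 + 4.3) / 7 = 3.1429%
Mean R_m = (3.3 + 0.6 − 0.5 + 5.2 − 0.6 + 7.0 + 7.1) / 7 = 3.1571%
Σ(R_i − R̄_i)(R_m − R̄_m) = 59.9829  ⇒  Cov = 59.9829 / 6 = 9.9972
Σ(R_m − R̄_m)² = 68.5371  ⇒  Var(R_m) = 68.5371 / 6 = 11.4229
β = Cov / Var(R_m) = 9.9972 / 11.4229 = 0.8752

0.875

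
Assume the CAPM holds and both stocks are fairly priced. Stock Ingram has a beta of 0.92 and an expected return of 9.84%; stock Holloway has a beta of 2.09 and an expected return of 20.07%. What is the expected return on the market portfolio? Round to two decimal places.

Both satisfy E(R) = R_f + β·MRP, so the slope of the SML is
MRP = (20.07% − 9.84%) / (2.09 − 0.92) = 10.23% / 1.17 = 8.7436%
R_f = E(R_Ingram) − β_Ingram·MRP = 9.84% − 0.92 × 8.7436% = 1.7959%
E(R_m) = R_f + MRP = 1.7959% + 8.7436% = 10.54%

10.54%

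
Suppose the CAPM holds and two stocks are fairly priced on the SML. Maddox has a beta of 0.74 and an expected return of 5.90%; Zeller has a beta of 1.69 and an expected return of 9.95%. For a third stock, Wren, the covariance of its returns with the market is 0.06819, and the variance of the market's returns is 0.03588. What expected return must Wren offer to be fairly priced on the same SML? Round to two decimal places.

MRP = (9.95% − 5.90%) / (1.69 − 0.74) = 4.2632%
R_f = 5.90% − 0.74 × 4.2632% = 2.7452%
β_Wren = Cov / Var(R_m) = 0.06819 / 0.03588 = 1.9005
E(R_Wren) = R_f + β × MRP = 2.7452% + 1.9005 × 4.2632% = 10.85%

10.85%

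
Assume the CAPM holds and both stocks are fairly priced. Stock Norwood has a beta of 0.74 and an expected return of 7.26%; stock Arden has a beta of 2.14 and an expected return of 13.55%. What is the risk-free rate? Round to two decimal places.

Both satisfy E(R) = R_f + β·MRP, so the slope of the SML is
MRP = (13.55% − 7.26%) / (2.14 − 0.74) = 6.29% / 1.40 = 4.4929%
R_f = E(R_Norwood) − β_Norwood·MRP = 7.26% − 0.74 × 4.4929% = 3.9353%

3.94%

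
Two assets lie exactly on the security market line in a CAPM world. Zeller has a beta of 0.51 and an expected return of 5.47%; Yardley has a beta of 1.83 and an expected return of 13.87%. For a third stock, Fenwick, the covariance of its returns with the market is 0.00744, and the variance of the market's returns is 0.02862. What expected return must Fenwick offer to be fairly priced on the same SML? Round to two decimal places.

MRP = (13.87% − 5.47%) / (1.83 − 0.51) = 6.3636%
R_f = 5.47% − 0.51 × 6.3636% = 2.2246%
β_Fenwick = Cov / Var(R_m) = 0.00744 / 0.02862 = 0.2600
E(R_Fenwick) = R_f + β × MRP = 2.2246% + 0.2600 × 6.3636% = 3.88%

3.88%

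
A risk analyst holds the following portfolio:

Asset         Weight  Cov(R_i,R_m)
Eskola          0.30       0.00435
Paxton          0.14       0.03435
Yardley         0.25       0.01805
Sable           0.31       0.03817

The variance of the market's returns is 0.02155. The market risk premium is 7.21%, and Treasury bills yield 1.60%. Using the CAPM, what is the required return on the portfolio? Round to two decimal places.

β_Eskola = 0.00435 / 0.02155 = 0.2019
β_Paxton = 0.03435 / 0.02155 = 1.5940
β_Yardley = 0.01805 / 0.02155 = 0.8376
β_Sable = 0.03817 / 0.02155 = 1.7712
β_P = Σ w_i β_i = 0.30×0.2019 + 0.14×1.5940 + 0.25×0.8376 + 0.31×1.7712 = 1.0422
E(R_P) = R_f + β_P × MRP = 1.60% + 1.0422 × 7.21% = 9.11%

9.11%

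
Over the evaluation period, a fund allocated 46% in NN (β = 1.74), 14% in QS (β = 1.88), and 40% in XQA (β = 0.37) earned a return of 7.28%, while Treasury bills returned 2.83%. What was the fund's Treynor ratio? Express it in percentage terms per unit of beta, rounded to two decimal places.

β_P = 0.46×1.74 + 0.14×1.88 + 0.40×0.37 = 1.2116
Treynor = (R_P − R_f) / β_P = (7.28% − 2.83%) / 1.2116 = 4.45% / 1.2116 = 3.67%

3.67%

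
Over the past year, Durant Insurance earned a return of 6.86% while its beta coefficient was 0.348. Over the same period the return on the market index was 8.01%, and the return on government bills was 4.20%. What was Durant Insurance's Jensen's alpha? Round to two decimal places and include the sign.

+1.33%

Market excess return = 8.01% − 4.20% = 3.81%
CAPM benchmark = R_f + β(R_m − R_f) = 4.20% + 0.348 × 3.81% = 5.52588%
α = actual − benchmark = 6.86% − 5.52588% = +1.33%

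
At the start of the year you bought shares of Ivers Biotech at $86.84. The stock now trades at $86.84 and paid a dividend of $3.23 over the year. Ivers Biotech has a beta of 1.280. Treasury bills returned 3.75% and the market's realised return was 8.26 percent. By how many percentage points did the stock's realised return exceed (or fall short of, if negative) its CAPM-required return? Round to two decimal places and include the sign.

-5.80%

Realised HPR = (P1 + D1 − P0) / P0 = (86.84 + 3.23 − 86.84) / 86.84 = 3.23 / 86.84 = 3.7195%
MRP = 8.26% − 3.75% = 4.51%
CAPM required = R_f + β·MRP = 3.75% + 1.280 × 4.51% = 9.52280%
α = realised − required = 3.7195% − 9.52280% = -5.80%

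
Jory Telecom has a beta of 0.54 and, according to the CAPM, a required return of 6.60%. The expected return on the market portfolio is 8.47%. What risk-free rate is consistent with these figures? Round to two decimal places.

4.40%

E(R) = R_f + β(E(R_m) − R_f) = R_f(1 − β) + β·E(R_m)
6.60% = R_f × (1 − 0.54) + 0.54 × 8.47%
6.60% = R_f × 0.46 + 4.5738%
R_f = (6.60% − 4.5738%) / 0.46 = 4.40%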